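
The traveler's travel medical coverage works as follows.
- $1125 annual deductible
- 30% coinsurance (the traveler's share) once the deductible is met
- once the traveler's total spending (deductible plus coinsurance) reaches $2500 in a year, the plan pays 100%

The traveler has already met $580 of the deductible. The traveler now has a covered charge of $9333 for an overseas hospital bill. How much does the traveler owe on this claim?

$1920

Deductible still to meet: $1125 − $580 = $545.
The remaining $8788 (= $9333 − $545) moves to coinsurance.
Coinsurance: $8788 × 30% = $2636.40.
Traveler responsibility before any cap: $545 + $2636.40 = $3181.40.
Adding $3181.40 to the $580 already spent would give $3761.40, which exceeds the $2500 cap; the traveler pays just $2500 − $580 = $1920.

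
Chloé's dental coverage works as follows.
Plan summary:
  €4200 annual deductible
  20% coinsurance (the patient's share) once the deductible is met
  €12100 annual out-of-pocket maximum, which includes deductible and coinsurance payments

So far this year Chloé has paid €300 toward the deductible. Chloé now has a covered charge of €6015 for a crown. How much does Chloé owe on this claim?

€300 of the €4200 deductible is already met, leaving €3900.
The remaining €2115 (= €6015 − €3900) moves to coinsurance.
Patient's 20% share of €2115 is €423.
So the patient owes €3900 + €423 = €4323 before any cap.
Year-to-date out-of-pocket becomes €300 + €4323 = €4623, still under the €12100 maximum, so no cap applies.

€4323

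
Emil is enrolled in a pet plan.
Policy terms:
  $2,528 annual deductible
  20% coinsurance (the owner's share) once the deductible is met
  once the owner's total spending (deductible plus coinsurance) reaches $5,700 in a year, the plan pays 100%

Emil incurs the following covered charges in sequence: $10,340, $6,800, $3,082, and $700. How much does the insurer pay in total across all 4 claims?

$15,222

Claim 1 — $10,340: $2,528 finishes the deductible; $7,812 goes to coinsurance; owner's 20% is $1,562.40. Owner pays $4,090.40; OOP now $4,090.40. Plan pays $10,340 − $4,090.40 = $6,249.60.
Claim 2 — $6,800: 20% coinsurance on $6,800 = $1,360. Owner pays $1,360; OOP now $5,450.40. Insurer: $6,800 − $1,360 = $5,440.
Claim 3 — $3,082: deductible met; 20% of $3,082 = $616.40. Adding that to $5,450.40 gives $6,066.80, past the $5,700 cap; owner pays only $5,700 − $5,450.40 = $249.60. Insurer: $3,082 − $249.60 = $2,832.40.
Claim 4 — $700: deductible already satisfied, so owner's share is 20% × $700 = $140. Adding that to $5,700 gives $5,840, past the $5,700 cap; owner pays only $5,700 − $5,700 = $0. Plan pays $700 − $0 = $700.
Insurer total: $6,249.60 + $5,440 + $2,832.40 + $700 = $15,222.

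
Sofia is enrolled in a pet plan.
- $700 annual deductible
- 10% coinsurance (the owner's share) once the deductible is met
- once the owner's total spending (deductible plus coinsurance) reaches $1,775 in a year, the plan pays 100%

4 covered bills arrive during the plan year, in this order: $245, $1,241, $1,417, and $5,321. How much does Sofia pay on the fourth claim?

Claim 1 ($245): all of it applies to the deductible. Owner pays $245; OOP now $245.
Claim 2 ($1,241): $455 to deductible, leaving $786; 10% of $786 = $78.60. Owner owes $533.60 (running OOP $778.60).
Claim 3 ($1,417): 10% coinsurance on $1,417 = $141.70. Owner pays $141.70; OOP now $920.30.
Claim 4 ($5,321): deductible already satisfied, so owner's share is 10% × $5,321 = $532.10. Cost to owner: $532.10. OOP to date $1,452.40.

$532.10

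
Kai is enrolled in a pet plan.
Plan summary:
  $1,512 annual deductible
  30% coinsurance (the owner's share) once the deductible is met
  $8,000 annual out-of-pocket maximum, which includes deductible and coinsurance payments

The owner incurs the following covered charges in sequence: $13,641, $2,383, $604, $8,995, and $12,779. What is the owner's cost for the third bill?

#1 ($13,641): $1,512 finishes the deductible; $12,129 goes to coinsurance; 30% of $12,129 = $3,638.70. Cost to owner: $5,150.70. OOP to date $5,150.70.
#2 ($2,383): 30% coinsurance on $2,383 = $714.90. Cost to owner: $714.90. OOP to date $5,865.60.
#3 ($604): deductible already satisfied, so owner's share is 30% × $604 = $181.20. Owner pays $181.20; OOP now $6,046.80.

$181.20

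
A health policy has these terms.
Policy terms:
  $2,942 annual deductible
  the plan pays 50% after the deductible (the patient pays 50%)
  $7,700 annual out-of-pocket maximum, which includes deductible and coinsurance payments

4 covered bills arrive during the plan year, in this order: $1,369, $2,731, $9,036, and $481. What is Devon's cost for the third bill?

$4,179

Bill 1, $1,369: all of it applies to the deductible. Cost to patient: $1,369. OOP to date $1,369.
Bill 2, $2,731: $1,573 to deductible, leaving $1,158; patient's 50% is $579. Patient pays $2,152; OOP now $3,521.
Bill 3, $9,036: deductible met; 50% of $9,036 = $4,518. Adding that to $3,521 gives $8,039, past the $7,700 cap; patient pays only $7,700 − $3,521 = $4,179.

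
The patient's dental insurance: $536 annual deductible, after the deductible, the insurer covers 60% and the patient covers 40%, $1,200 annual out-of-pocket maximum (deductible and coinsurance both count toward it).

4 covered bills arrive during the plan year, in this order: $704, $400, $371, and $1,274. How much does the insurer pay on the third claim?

$222.60

Bill 1, $704: $536 to deductible, leaving $168; patient's 40% is $67.20. Cost to patient: $603.20. OOP to date $603.20. Insurer: $704 − $603.20 = $100.80.
Bill 2, $400: 40% coinsurance on $400 = $160. Patient owes $160 (running OOP $763.20). Insurer: $400 − $160 = $240.
Bill 3, $371: deductible already satisfied, so patient's share is 40% × $371 = $148.40. Patient owes $148.40 (running OOP $911.60). Insurer: $371 − $148.40 = $222.60.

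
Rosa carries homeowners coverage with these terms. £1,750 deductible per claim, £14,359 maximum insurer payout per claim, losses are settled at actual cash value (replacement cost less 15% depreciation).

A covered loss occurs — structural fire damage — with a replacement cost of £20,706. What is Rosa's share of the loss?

£6,347

Depreciate 15%: the covered value is £20,706 × 0.85 = £17,600.10.
Subtract the deductible: £17,600.10 − £1,750 = £15,850.10.
The £14,359 per-incident cap binds; insurer pays £14,359.
The homeowner bears the rest of the original loss: £20,706 − £14,359 = £6,347.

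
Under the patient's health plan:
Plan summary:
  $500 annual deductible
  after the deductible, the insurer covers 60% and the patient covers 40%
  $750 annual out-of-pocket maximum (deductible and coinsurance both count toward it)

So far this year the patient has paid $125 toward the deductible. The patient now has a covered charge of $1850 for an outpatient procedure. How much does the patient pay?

Remaining deductible: $500 − $125 = $375.
That leaves $1850 − $375 = $1475 for coinsurance.
Patient's 40% share of $1475 is $590.
Patient responsibility before any cap: $375 + $590 = $965.
Adding $965 to the $125 already spent would give $1090, which exceeds the $750 cap; the patient pays just $750 − $125 = $625.

$625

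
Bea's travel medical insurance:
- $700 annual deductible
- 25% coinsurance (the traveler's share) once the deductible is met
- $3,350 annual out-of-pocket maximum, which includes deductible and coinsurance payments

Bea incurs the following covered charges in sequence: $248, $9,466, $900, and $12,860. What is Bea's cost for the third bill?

Bill 1, $248: all of it applies to the deductible. Traveler pays $248; OOP now $248.
Bill 2, $9,466: deductible takes $452, $9,014 remains; traveler's 25% is $2,253.50. Traveler pays $2,705.50; OOP now $2,953.50.
Bill 3, $900: deductible already satisfied, so traveler's share is 25% × $900 = $225. Traveler pays $225; OOP now $3,178.50.

$225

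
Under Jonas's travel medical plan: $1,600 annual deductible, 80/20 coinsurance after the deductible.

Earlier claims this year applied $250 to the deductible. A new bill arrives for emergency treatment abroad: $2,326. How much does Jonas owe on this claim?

$1,545.20

Remaining deductible: $1,600 − $250 = $1,350.
That leaves $2,326 − $1,350 = $976 for coinsurance.
Coinsurance: $976 × 20% = $195.20.
So the traveler owes $1,350 + $195.20 = $1,545.20.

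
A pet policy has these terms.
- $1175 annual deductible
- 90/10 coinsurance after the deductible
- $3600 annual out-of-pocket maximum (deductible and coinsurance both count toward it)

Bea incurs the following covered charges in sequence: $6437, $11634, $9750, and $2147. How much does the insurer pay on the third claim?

$9014.60

Claim 1 ($6437): $1175 to deductible, leaving $5262; owner's 10% is $526.20. Owner owes $1701.20 (running OOP $1701.20). Insurer: $6437 − $1701.20 = $4735.80.
Claim 2 ($11634): deductible met; 10% of $11634 = $1163.40. Owner pays $1163.40; OOP now $2864.60. Insurer: $11634 − $1163.40 = $10470.60.
Claim 3 ($9750): 10% coinsurance on $9750 = $975. That would push OOP to $3839.60, over the $3600 cap, so owner pays $3600 − $2864.60 = $735.40. Plan pays $9750 − $735.40 = $9014.60.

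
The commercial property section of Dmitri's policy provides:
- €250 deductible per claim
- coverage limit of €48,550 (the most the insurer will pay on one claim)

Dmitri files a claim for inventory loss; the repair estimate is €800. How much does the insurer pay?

Less the €250 deductible: €800 − €250 = €550.
€550 is within the €48,550 limit, so the insurer pays €550.

€550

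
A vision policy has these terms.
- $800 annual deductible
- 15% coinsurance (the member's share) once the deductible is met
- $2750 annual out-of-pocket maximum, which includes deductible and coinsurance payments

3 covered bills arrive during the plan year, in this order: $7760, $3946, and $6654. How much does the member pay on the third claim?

$314.10

#1 ($7760): $800 to deductible, leaving $6960; member's 15% is $1044. Member owes $1844 (running OOP $1844).
#2 ($3946): deductible already satisfied, so member's share is 15% × $3946 = $591.90. Member pays $591.90; OOP now $2435.90.
#3 ($6654): deductible met; 15% of $6654 = $998.10. OOP would hit $3434 > $2750, so the cap limits the member to $2750 − $2435.90 = $314.10.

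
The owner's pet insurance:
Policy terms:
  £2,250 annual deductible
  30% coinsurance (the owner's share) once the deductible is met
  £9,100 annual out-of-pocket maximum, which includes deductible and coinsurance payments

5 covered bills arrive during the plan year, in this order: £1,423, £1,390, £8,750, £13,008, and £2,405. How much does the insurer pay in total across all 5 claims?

#1 (£1,423): fully absorbed by the deductible. Cost to owner: £1,423. OOP to date £1,423. Insurer: £1,423 − £1,423 = £0.
#2 (£1,390): deductible takes £827, £563 remains; owner's 30% is £168.90. Owner pays £995.90; OOP now £2,418.90. Insurer: £1,390 − £995.90 = £394.10.
#3 (£8,750): 30% coinsurance on £8,750 = £2,625. Cost to owner: £2,625. OOP to date £5,043.90. Insurer: £8,750 − £2,625 = £6,125.
#4 (£13,008): 30% coinsurance on £13,008 = £3,902.40. Cost to owner: £3,902.40. OOP to date £8,946.30. Insurer: £13,008 − £3,902.40 = £9,105.60.
#5 (£2,405): deductible already satisfied, so owner's share is 30% × £2,405 = £721.50. Adding that to £8,946.30 gives £9,667.80, past the £9,100 cap; owner pays only £9,100 − £8,946.30 = £153.70. Insurer: £2,405 − £153.70 = £2,251.30.
Insurer total = bills − owner's total = £26,976 − £9,100 = £17,876.

£17,876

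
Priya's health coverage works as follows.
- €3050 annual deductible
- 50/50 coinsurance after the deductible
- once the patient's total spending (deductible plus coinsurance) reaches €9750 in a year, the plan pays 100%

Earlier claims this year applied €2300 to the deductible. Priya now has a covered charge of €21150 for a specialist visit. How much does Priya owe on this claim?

€7450

Remaining deductible: €3050 − €2300 = €750.
That leaves €21150 − €750 = €20400 for coinsurance.
Coinsurance: €20400 × 50% = €10200.
So the patient owes €750 + €10200 = €10950 before any cap.
That would bring total out-of-pocket to €13250, past the €9750 cap. The patient is capped at €9750 − €2300 = €7450 on this claim.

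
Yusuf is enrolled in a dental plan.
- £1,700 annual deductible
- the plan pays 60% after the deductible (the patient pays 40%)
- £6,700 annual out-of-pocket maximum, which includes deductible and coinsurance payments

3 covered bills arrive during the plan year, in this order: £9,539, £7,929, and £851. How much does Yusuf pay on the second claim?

£1,864.40

#1 (£9,539): £1,700 to deductible, leaving £7,839; patient's 40% is £3,135.60. Patient pays £4,835.60; OOP now £4,835.60.
#2 (£7,929): deductible met; 40% of £7,929 = £3,171.60. OOP would hit £8,007.20 > £6,700, so the cap limits the patient to £6,700 − £4,835.60 = £1,864.40.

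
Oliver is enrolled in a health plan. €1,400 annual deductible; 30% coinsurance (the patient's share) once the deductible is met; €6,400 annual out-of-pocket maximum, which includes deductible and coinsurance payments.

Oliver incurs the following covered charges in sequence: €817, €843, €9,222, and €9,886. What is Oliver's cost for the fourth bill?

#1 (€817): fully absorbed by the deductible. Cost to patient: €817. OOP to date €817.
#2 (€843): €583 to deductible, leaving €260; coinsurance €260 × 30% = €78. Patient pays €661; OOP now €1,478.
#3 (€9,222): deductible met; 30% of €9,222 = €2,766.60. Cost to patient: €2,766.60. OOP to date €4,244.60.
#4 (€9,886): 30% coinsurance on €9,886 = €2,965.80. That would push OOP to €7,210.40, over the €6,400 cap, so patient pays €6,400 − €4,244.60 = €2,155.40.

€2,155.40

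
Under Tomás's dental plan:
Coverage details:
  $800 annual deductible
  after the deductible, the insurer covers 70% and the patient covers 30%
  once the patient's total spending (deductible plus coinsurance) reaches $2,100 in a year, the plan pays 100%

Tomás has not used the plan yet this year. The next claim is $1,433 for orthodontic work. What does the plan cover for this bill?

The full $800 deductible is still open; $800 of this bill applies to it.
The remaining $633 (= $1,433 − $800) moves to coinsurance.
30% of $633 = $189.90 falls to the patient.
Patient responsibility before any cap: $800 + $189.90 = $989.90.
Year-to-date out-of-pocket becomes $0 + $989.90 = $989.90, still under the $2,100 maximum, so no cap applies.
The plan picks up $1,433 − $989.90 = $443.10.

$443.10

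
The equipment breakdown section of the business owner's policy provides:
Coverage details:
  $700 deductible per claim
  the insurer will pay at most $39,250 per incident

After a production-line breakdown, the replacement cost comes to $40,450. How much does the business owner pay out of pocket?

$1,200

Less the $700 deductible: $40,450 − $700 = $39,750.
Since $39,750 > $39,250, the payout is capped at $39,250.
Business owner's share is the uncovered remainder: $40,450 − $39,250 = $1,200.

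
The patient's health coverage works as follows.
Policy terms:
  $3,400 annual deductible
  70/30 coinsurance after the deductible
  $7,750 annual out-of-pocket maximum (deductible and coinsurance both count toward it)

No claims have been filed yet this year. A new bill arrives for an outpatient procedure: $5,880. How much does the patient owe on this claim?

$4,144

Deductible not yet touched, so the first $3,400 of the bill goes to the deductible.
That leaves $5,880 − $3,400 = $2,480 for coinsurance.
30% of $2,480 = $744 falls to the patient.
Patient responsibility before any cap: $3,400 + $744 = $4,144.
Cumulative spending $0 + $4,144 = $4,144 stays under the $7,750 maximum.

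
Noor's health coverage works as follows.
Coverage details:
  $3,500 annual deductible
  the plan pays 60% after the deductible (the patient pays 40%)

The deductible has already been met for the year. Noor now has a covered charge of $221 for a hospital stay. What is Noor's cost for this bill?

The deductible is already satisfied, so the full bill goes to coinsurance.
Coinsurance: $221 × 40% = $88.40.

$88.40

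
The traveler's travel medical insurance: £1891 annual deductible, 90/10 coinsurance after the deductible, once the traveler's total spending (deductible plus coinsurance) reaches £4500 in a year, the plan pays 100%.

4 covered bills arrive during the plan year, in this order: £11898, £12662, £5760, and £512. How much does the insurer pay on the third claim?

£5417.90

Claim 1 — £11898: £1891 finishes the deductible; £10007 goes to coinsurance; 10% of £10007 = £1000.70. Cost to traveler: £2891.70. OOP to date £2891.70. Plan pays £11898 − £2891.70 = £9006.30.
Claim 2 — £12662: deductible met; 10% of £12662 = £1266.20. Traveler pays £1266.20; OOP now £4157.90. Plan pays £12662 − £1266.20 = £11395.80.
Claim 3 — £5760: deductible already satisfied, so traveler's share is 10% × £5760 = £576. That would push OOP to £4733.90, over the £4500 cap, so traveler pays £4500 − £4157.90 = £342.10. Plan pays £5760 − £342.10 = £5417.90.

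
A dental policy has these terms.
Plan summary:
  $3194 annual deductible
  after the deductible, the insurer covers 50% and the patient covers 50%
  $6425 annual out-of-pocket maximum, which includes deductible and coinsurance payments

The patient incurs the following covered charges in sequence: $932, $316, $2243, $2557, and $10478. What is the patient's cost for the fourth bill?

Bill 1, $932: entire amount goes to the deductible. Cost to patient: $932. OOP to date $932.
Bill 2, $316: all of it applies to the deductible. Patient pays $316; OOP now $1248.
Bill 3, $2243: $1946 finishes the deductible; $297 goes to coinsurance; coinsurance $297 × 50% = $148.50. Patient pays $2094.50; OOP now $3342.50.
Bill 4, $2557: 50% coinsurance on $2557 = $1278.50. Patient owes $1278.50 (running OOP $4621).

$1278.50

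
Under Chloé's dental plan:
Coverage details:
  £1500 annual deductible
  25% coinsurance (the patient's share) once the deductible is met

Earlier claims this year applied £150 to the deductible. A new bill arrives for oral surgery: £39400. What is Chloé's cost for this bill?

£10862.50

Deductible still to meet: £1500 − £150 = £1350.
The remaining £38050 (= £39400 − £1350) moves to coinsurance.
25% of £38050 = £9512.50 falls to the patient.
Patient responsibility: £1350 + £9512.50 = £10862.50.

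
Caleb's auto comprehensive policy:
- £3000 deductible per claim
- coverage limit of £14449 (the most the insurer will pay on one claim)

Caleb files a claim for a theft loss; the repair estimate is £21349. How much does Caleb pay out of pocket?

£6900

Less the £3000 deductible: £21349 − £3000 = £18349.
Since £18349 > £14449, the payout is capped at £14449.
Out of pocket: £21349 − £14449 = £6900.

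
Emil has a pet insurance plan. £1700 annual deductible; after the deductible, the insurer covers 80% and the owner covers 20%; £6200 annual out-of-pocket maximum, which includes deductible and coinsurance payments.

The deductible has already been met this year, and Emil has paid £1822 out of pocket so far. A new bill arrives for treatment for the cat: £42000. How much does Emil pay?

The deductible is already satisfied, so the full bill goes to coinsurance.
Coinsurance: £42000 × 20% = £8400.
Year-to-date out-of-pocket would reach £1822 + £8400 = £10222, above the £6200 maximum, so the owner pays only £6200 − £1822 = £4378.

£4378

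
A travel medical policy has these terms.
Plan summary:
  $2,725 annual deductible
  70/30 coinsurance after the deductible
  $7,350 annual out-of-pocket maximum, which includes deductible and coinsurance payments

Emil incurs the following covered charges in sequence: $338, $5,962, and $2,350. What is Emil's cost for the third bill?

$705

Bill 1, $338: fully absorbed by the deductible. Traveler pays $338; OOP now $338.
Bill 2, $5,962: $2,387 finishes the deductible; $3,575 goes to coinsurance; traveler's 30% is $1,072.50. Traveler owes $3,459.50 (running OOP $3,797.50).
Bill 3, $2,350: 30% coinsurance on $2,350 = $705. Traveler pays $705; OOP now $4,502.50.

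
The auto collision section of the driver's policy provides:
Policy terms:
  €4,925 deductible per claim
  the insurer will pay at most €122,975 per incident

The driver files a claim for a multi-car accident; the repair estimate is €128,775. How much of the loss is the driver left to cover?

After the deductible, €128,775 − €4,925 = €123,850 remains.
The €122,975 per-incident cap binds; insurer pays €122,975.
The driver bears the rest of the original loss: €128,775 − €122,975 = €5,800.

€5,800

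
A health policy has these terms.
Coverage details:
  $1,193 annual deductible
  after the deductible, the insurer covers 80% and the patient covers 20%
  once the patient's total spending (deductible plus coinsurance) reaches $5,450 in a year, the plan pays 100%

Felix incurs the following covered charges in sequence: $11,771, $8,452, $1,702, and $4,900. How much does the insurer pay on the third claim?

#1 ($11,771): $1,193 to deductible, leaving $10,578; coinsurance $10,578 × 20% = $2,115.60. Cost to patient: $3,308.60. OOP to date $3,308.60. Insurer: $11,771 − $3,308.60 = $8,462.40.
#2 ($8,452): deductible met; 20% of $8,452 = $1,690.40. Patient pays $1,690.40; OOP now $4,999. Insurer: $8,452 − $1,690.40 = $6,761.60.
#3 ($1,702): 20% coinsurance on $1,702 = $340.40. Cost to patient: $340.40. OOP to date $5,339.40. Plan pays $1,702 − $340.40 = $1,361.60.

$1,361.60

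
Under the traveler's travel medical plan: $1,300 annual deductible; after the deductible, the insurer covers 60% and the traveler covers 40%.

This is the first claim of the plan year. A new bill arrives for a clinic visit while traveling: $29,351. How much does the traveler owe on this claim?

Deductible not yet touched, so the first $1,300 of the bill goes to the deductible.
That leaves $29,351 − $1,300 = $28,051 for coinsurance.
Traveler's 40% share of $28,051 is $11,220.40.
So the traveler owes $1,300 + $11,220.40 = $12,520.40.

$12,520.40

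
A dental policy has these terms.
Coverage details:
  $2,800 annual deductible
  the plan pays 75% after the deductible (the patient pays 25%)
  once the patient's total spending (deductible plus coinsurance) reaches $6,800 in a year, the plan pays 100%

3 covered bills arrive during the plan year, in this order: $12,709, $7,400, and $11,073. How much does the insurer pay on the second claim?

$5,877.25

Bill 1, $12,709: $2,800 to deductible, leaving $9,909; patient's 25% is $2,477.25. Patient pays $5,277.25; OOP now $5,277.25. Plan pays $12,709 − $5,277.25 = $7,431.75.
Bill 2, $7,400: deductible already satisfied, so patient's share is 25% × $7,400 = $1,850. Adding that to $5,277.25 gives $7,127.25, past the $6,800 cap; patient pays only $6,800 − $5,277.25 = $1,522.75. Plan pays $7,400 − $1,522.75 = $5,877.25.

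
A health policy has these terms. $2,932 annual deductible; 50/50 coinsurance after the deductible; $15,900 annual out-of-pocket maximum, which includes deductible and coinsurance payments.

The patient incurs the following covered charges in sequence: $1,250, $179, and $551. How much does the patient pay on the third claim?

$551

Bill 1, $1,250: all of it applies to the deductible. Patient pays $1,250; OOP now $1,250.
Bill 2, $179: entire amount goes to the deductible. Patient owes $179 (running OOP $1,429).
Bill 3, $551: fully absorbed by the deductible. Patient pays $551; OOP now $1,980.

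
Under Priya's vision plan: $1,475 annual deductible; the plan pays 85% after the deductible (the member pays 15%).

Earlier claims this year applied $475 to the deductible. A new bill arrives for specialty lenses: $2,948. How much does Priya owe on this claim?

$1,292.20

$475 of the $1,475 deductible is already met, leaving $1,000.
The remaining $1,948 (= $2,948 − $1,000) moves to coinsurance.
Member's 15% share of $1,948 is $292.20.
So the member owes $1,000 + $292.20 = $1,292.20.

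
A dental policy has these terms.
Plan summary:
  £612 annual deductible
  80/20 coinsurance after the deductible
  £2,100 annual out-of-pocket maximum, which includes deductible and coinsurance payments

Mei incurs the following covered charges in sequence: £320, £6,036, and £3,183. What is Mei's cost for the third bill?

Claim 1 — £320: entire amount goes to the deductible. Cost to patient: £320. OOP to date £320.
Claim 2 — £6,036: £292 finishes the deductible; £5,744 goes to coinsurance; 20% of £5,744 = £1,148.80. Patient owes £1,440.80 (running OOP £1,760.80).
Claim 3 — £3,183: 20% coinsurance on £3,183 = £636.60. OOP would hit £2,397.40 > £2,100, so the cap limits the patient to £2,100 − £1,760.80 = £339.20.

£339.20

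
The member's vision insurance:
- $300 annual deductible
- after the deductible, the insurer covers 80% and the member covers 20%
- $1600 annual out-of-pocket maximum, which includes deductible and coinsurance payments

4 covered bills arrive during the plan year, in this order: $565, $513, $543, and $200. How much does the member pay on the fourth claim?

#1 ($565): deductible takes $300, $265 remains; coinsurance $265 × 20% = $53. Member pays $353; OOP now $353.
#2 ($513): deductible already satisfied, so member's share is 20% × $513 = $102.60. Member owes $102.60 (running OOP $455.60).
#3 ($543): 20% coinsurance on $543 = $108.60. Cost to member: $108.60. OOP to date $564.20.
#4 ($200): 20% coinsurance on $200 = $40. Member pays $40; OOP now $604.20.

$40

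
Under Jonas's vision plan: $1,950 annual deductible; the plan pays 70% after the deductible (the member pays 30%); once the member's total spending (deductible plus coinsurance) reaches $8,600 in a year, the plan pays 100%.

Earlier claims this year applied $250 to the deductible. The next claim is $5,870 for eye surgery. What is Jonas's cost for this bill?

$2,951

Deductible still to meet: $1,950 − $250 = $1,700.
After the $1,700 deductible portion, $5,870 − $1,700 = $4,170 is subject to coinsurance.
Coinsurance: $4,170 × 30% = $1,251.
So the member owes $1,700 + $1,251 = $2,951 before any cap.
Total out-of-pocket so far would be $250 + $2,951 = $3,201, below the $8,600 cap — no reduction.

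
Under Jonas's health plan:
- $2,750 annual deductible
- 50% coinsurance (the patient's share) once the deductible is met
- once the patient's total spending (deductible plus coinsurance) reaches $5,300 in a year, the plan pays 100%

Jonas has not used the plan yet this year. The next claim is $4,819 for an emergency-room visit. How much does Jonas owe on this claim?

Nothing has been paid toward the $2,750 deductible, so the first $2,750 of this charge is applied there.
After the $2,750 deductible portion, $4,819 − $2,750 = $2,069 is subject to coinsurance.
Patient's 50% share of $2,069 is $1,034.50.
That puts the patient's cost at $2,750 + $1,034.50 = $3,784.50 before any cap.
Total out-of-pocket so far would be $0 + $3,784.50 = $3,784.50, below the $5,300 cap — no reduction.

$3,784.50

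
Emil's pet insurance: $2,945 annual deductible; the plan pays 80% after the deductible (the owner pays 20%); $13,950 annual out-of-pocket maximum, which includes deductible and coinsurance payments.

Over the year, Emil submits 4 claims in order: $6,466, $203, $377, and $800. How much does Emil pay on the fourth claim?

$160

Claim 1 ($6,466): $2,945 finishes the deductible; $3,521 goes to coinsurance; owner's 20% is $704.20. Owner pays $3,649.20; OOP now $3,649.20.
Claim 2 ($203): deductible met; 20% of $203 = $40.60. Owner owes $40.60 (running OOP $3,689.80).
Claim 3 ($377): deductible already satisfied, so owner's share is 20% × $377 = $75.40. Cost to owner: $75.40. OOP to date $3,765.20.
Claim 4 ($800): 20% coinsurance on $800 = $160. Owner owes $160 (running OOP $3,925.20).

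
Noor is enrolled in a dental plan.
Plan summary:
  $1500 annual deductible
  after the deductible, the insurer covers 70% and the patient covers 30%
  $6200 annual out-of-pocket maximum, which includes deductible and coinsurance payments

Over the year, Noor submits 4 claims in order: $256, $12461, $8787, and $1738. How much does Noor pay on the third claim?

$1334.90

Claim 1 — $256: entire amount goes to the deductible. Patient owes $256 (running OOP $256).
Claim 2 — $12461: deductible takes $1244, $11217 remains; 30% of $11217 = $3365.10. Patient owes $4609.10 (running OOP $4865.10).
Claim 3 — $8787: 30% coinsurance on $8787 = $2636.10. OOP would hit $7501.20 > $6200, so the cap limits the patient to $6200 − $4865.10 = $1334.90.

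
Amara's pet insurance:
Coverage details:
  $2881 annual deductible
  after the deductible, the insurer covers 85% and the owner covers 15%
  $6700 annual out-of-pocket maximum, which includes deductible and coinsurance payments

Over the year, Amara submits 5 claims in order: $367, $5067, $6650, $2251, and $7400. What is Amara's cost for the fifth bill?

Bill 1, $367: all of it applies to the deductible. Owner pays $367; OOP now $367.
Bill 2, $5067: deductible takes $2514, $2553 remains; 15% of $2553 = $382.95. Owner pays $2896.95; OOP now $3263.95.
Bill 3, $6650: 15% coinsurance on $6650 = $997.50. Cost to owner: $997.50. OOP to date $4261.45.
Bill 4, $2251: deductible already satisfied, so owner's share is 15% × $2251 = $337.65. Owner owes $337.65 (running OOP $4599.10).
Bill 5, $7400: 15% coinsurance on $7400 = $1110. Cost to owner: $1110. OOP to date $5709.10.

$1110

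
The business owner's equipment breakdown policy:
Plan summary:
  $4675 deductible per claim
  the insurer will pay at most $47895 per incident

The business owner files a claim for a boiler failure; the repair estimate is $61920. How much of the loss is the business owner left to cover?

$14025

Less the $4675 deductible: $61920 − $4675 = $57245.
The $47895 per-incident cap binds; insurer pays $47895.
Business owner's share is the uncovered remainder: $61920 − $47895 = $14025.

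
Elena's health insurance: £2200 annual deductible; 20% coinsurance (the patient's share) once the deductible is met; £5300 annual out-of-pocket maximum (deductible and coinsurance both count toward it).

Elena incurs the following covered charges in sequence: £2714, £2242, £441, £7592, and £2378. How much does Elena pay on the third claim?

£88.20

#1 (£2714): £2200 finishes the deductible; £514 goes to coinsurance; 20% of £514 = £102.80. Patient owes £2302.80 (running OOP £2302.80).
#2 (£2242): deductible already satisfied, so patient's share is 20% × £2242 = £448.40. Patient pays £448.40; OOP now £2751.20.
#3 (£441): 20% coinsurance on £441 = £88.20. Patient pays £88.20; OOP now £2839.40.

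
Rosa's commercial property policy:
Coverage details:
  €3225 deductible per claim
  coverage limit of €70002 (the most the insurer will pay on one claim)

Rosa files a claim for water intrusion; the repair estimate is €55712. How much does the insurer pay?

After the deductible, €55712 − €3225 = €52487 remains.
€52487 ≤ €70002, so the limit doesn't bind; insurer pays €52487.

€52487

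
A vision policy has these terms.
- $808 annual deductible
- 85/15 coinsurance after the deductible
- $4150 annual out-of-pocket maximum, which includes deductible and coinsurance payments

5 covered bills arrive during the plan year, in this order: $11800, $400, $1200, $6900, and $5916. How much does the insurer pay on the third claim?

Claim 1 — $11800: deductible takes $808, $10992 remains; 15% of $10992 = $1648.80. Member pays $2456.80; OOP now $2456.80. Plan pays $11800 − $2456.80 = $9343.20.
Claim 2 — $400: 15% coinsurance on $400 = $60. Member pays $60; OOP now $2516.80. Plan pays $400 − $60 = $340.
Claim 3 — $1200: deductible already satisfied, so member's share is 15% × $1200 = $180. Member pays $180; OOP now $2696.80. Insurer: $1200 − $180 = $1020.

$1020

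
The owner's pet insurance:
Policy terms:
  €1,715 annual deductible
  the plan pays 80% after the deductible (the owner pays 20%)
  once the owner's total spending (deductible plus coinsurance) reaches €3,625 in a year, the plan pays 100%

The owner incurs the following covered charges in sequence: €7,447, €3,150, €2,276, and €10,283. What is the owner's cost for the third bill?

#1 (€7,447): €1,715 finishes the deductible; €5,732 goes to coinsurance; coinsurance €5,732 × 20% = €1,146.40. Cost to owner: €2,861.40. OOP to date €2,861.40.
#2 (€3,150): deductible met; 20% of €3,150 = €630. Owner owes €630 (running OOP €3,491.40).
#3 (€2,276): deductible already satisfied, so owner's share is 20% × €2,276 = €455.20. Adding that to €3,491.40 gives €3,946.60, past the €3,625 cap; owner pays only €3,625 − €3,491.40 = €133.60.

€133.60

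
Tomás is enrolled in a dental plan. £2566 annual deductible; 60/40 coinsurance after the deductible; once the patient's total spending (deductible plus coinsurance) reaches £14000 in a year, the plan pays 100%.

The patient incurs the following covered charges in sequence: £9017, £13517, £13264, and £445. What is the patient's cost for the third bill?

#1 (£9017): £2566 to deductible, leaving £6451; coinsurance £6451 × 40% = £2580.40. Patient owes £5146.40 (running OOP £5146.40).
#2 (£13517): deductible met; 40% of £13517 = £5406.80. Cost to patient: £5406.80. OOP to date £10553.20.
#3 (£13264): 40% coinsurance on £13264 = £5305.60. Adding that to £10553.20 gives £15858.80, past the £14000 cap; patient pays only £14000 − £10553.20 = £3446.80.

£3446.80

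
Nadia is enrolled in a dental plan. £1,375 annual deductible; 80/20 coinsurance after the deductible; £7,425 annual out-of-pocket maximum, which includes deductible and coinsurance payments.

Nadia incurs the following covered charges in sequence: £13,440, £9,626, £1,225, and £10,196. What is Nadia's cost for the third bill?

Claim 1 (£13,440): £1,375 to deductible, leaving £12,065; 20% of £12,065 = £2,413. Patient pays £3,788; OOP now £3,788.
Claim 2 (£9,626): 20% coinsurance on £9,626 = £1,925.20. Patient pays £1,925.20; OOP now £5,713.20.
Claim 3 (£1,225): 20% coinsurance on £1,225 = £245. Cost to patient: £245. OOP to date £5,958.20.

£245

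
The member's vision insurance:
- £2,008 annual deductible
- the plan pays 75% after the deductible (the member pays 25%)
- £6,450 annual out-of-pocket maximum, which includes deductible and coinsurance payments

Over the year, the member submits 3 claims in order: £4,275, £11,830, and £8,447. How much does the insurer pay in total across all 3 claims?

£18,102

#1 (£4,275): £2,008 to deductible, leaving £2,267; 25% of £2,267 = £566.75. Member owes £2,574.75 (running OOP £2,574.75). Insurer: £4,275 − £2,574.75 = £1,700.25.
#2 (£11,830): deductible met; 25% of £11,830 = £2,957.50. Member pays £2,957.50; OOP now £5,532.25. Insurer: £11,830 − £2,957.50 = £8,872.50.
#3 (£8,447): deductible met; 25% of £8,447 = £2,111.75. Adding that to £5,532.25 gives £7,644, past the £6,450 cap; member pays only £6,450 − £5,532.25 = £917.75. Insurer: £8,447 − £917.75 = £7,529.25.
Insurer total: £1,700.25 + £8,872.50 + £7,529.25 = £18,102.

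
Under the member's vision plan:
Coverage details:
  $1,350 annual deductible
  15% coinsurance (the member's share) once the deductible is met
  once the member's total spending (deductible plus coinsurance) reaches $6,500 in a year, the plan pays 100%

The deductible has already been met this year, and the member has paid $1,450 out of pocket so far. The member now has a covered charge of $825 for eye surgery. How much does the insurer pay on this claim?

$701.25

The deductible is already satisfied, so the full bill goes to coinsurance.
Member's 15% share of $825 is $123.75.
Cumulative spending $1,450 + $123.75 = $1,573.75 stays under the $6,500 maximum.
The insurer covers the remainder: $825 − $123.75 = $701.25.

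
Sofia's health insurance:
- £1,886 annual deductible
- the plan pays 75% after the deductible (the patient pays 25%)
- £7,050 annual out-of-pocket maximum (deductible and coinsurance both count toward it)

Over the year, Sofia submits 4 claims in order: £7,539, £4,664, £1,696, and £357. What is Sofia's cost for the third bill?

Bill 1, £7,539: £1,886 to deductible, leaving £5,653; patient's 25% is £1,413.25. Cost to patient: £3,299.25. OOP to date £3,299.25.
Bill 2, £4,664: deductible already satisfied, so patient's share is 25% × £4,664 = £1,166. Patient owes £1,166 (running OOP £4,465.25).
Bill 3, £1,696: 25% coinsurance on £1,696 = £424. Cost to patient: £424. OOP to date £4,889.25.

£424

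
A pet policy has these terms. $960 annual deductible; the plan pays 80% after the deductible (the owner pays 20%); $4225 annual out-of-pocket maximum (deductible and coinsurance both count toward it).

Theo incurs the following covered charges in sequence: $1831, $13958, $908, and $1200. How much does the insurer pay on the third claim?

$726.40

Claim 1 — $1831: deductible takes $960, $871 remains; 20% of $871 = $174.20. Owner owes $1134.20 (running OOP $1134.20). Insurer: $1831 − $1134.20 = $696.80.
Claim 2 — $13958: 20% coinsurance on $13958 = $2791.60. Owner owes $2791.60 (running OOP $3925.80). Insurer: $13958 − $2791.60 = $11166.40.
Claim 3 — $908: deductible already satisfied, so owner's share is 20% × $908 = $181.60. Owner pays $181.60; OOP now $4107.40. Insurer: $908 − $181.60 = $726.40.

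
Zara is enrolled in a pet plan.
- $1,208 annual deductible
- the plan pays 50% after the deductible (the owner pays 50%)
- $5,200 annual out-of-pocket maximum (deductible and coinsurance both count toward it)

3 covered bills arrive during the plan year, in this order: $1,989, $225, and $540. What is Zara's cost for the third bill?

Claim 1 ($1,989): $1,208 to deductible, leaving $781; 50% of $781 = $390.50. Cost to owner: $1,598.50. OOP to date $1,598.50.
Claim 2 ($225): deductible met; 50% of $225 = $112.50. Owner pays $112.50; OOP now $1,711.
Claim 3 ($540): 50% coinsurance on $540 = $270. Owner pays $270; OOP now $1,981.

$270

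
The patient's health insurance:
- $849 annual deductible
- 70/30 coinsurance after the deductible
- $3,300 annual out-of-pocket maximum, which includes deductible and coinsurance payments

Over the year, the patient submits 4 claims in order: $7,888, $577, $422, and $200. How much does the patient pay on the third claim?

$126.60

Bill 1, $7,888: $849 finishes the deductible; $7,039 goes to coinsurance; 30% of $7,039 = $2,111.70. Cost to patient: $2,960.70. OOP to date $2,960.70.
Bill 2, $577: 30% coinsurance on $577 = $173.10. Patient owes $173.10 (running OOP $3,133.80).
Bill 3, $422: deductible already satisfied, so patient's share is 30% × $422 = $126.60. Patient pays $126.60; OOP now $3,260.40.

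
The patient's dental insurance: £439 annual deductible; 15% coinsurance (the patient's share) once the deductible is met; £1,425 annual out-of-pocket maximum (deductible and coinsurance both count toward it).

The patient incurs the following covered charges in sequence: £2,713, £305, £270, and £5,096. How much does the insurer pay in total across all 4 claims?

Bill 1, £2,713: £439 finishes the deductible; £2,274 goes to coinsurance; coinsurance £2,274 × 15% = £341.10. Patient owes £780.10 (running OOP £780.10). Plan pays £2,713 − £780.10 = £1,932.90.
Bill 2, £305: deductible met; 15% of £305 = £45.75. Cost to patient: £45.75. OOP to date £825.85. Insurer: £305 − £45.75 = £259.25.
Bill 3, £270: deductible already satisfied, so patient's share is 15% × £270 = £40.50. Cost to patient: £40.50. OOP to date £866.35. Insurer: £270 − £40.50 = £229.50.
Bill 4, £5,096: deductible already satisfied, so patient's share is 15% × £5,096 = £764.40. That would push OOP to £1,630.75, over the £1,425 cap, so patient pays £1,425 − £866.35 = £558.65. Insurer: £5,096 − £558.65 = £4,537.35.
Insurer total = bills − patient's total = £8,384 − £1,425 = £6,959.

£6,959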